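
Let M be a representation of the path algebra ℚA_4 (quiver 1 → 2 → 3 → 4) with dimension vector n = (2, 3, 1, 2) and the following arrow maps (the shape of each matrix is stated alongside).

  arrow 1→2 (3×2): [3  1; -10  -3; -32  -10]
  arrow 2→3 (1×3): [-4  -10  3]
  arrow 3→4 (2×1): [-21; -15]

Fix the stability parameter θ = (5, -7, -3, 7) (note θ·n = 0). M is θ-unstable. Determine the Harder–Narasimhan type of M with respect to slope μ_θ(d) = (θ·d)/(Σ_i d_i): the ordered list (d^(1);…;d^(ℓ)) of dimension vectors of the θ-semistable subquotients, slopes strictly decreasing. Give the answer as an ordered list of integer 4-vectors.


Via rank(M_{q-1}∘⋯∘M_p): M ≅ I[1,2], I[1,4], I[2,2], I[4,4].
μ_θ-semistable layers: μ^(1)=7; μ^(2)=-1; μ^(3)=-5/3; μ^(4)=-7

((0, 0, 0, 2); (1, 1, 0, 0); (1, 1, 1, 0); (0, 1, 0, 0))


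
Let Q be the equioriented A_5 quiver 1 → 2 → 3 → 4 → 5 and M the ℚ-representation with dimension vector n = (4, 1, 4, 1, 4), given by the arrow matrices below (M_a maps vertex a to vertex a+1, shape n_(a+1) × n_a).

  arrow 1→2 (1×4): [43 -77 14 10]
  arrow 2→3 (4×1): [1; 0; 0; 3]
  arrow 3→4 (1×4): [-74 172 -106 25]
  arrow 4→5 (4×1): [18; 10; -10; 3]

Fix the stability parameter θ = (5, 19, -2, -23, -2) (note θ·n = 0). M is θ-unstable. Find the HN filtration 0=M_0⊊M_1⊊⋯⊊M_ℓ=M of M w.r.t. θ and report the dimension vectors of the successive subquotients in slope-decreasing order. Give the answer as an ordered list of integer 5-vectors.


Barcode: M ≅ I[1,1]^3, I[1,5], I[3,3]^3, I[5,5]^3. HN layers by μ_θ (3 steps, strictly decreasing):
  μ^(1)=5; μ^(2)=-3/5; μ^(3)=-2

((3, 0, 0, 0, 0); (1, 1, 1, 1, 1); (0, 0, 3, 0, 3))


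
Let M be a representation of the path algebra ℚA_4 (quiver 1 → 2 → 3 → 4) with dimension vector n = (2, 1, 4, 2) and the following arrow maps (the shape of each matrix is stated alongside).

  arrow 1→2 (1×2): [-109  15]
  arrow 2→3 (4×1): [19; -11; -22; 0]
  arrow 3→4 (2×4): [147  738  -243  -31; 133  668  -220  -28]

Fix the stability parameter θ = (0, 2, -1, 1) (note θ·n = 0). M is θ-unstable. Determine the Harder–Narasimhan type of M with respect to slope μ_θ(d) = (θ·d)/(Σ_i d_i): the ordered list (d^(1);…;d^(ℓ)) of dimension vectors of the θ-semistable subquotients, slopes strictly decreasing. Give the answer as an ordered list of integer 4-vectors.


Via rank(M_{q-1}∘⋯∘M_p): M ≅ I[1,1], I[1,4], I[3,3]^2, I[3,4].
μ_θ-semistable layers: μ^(1)=1; μ^(2)=1/2; μ^(3)=0; μ^(4)=-1

((0, 0, 0, 2); (0, 1, 1, 0); (2, 0, 0, 0); (0, 0, 3, 0))


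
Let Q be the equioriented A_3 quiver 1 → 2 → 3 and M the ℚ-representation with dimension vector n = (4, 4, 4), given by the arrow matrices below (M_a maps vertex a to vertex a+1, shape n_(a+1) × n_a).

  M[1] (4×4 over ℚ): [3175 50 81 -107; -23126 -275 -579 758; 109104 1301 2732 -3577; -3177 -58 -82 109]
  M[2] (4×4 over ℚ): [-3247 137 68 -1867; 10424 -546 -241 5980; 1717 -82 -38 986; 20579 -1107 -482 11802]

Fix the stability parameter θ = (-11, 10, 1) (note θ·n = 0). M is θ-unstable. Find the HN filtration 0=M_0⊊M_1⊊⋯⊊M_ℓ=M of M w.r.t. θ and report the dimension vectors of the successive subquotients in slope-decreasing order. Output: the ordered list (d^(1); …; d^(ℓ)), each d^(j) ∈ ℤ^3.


Via rank(M_{q-1}∘⋯∘M_p): M ≅ I[1,3]^4.
μ_θ-semistable layers: μ^(1)=11/2; μ^(2)=-11

((0, 4, 4); (4, 0, 0))


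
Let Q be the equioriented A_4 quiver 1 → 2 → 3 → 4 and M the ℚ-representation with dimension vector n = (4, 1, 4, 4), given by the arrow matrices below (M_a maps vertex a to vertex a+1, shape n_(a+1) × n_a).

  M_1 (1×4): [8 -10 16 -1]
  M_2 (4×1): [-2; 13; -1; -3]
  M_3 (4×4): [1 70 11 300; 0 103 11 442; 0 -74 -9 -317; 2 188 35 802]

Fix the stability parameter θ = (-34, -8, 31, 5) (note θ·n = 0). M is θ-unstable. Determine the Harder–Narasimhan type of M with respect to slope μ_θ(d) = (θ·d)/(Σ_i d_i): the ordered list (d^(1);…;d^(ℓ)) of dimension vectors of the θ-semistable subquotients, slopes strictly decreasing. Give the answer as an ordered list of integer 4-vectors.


Barcode: M ≅ I[1,1]^3, I[1,4], I[3,4]^3. HN layers by μ_θ (3 steps, strictly decreasing):
  μ^(1)=18; μ^(2)=-8; μ^(3)=-34

((0, 0, 4, 4); (0, 1, 0, 0); (4, 0, 0, 0))


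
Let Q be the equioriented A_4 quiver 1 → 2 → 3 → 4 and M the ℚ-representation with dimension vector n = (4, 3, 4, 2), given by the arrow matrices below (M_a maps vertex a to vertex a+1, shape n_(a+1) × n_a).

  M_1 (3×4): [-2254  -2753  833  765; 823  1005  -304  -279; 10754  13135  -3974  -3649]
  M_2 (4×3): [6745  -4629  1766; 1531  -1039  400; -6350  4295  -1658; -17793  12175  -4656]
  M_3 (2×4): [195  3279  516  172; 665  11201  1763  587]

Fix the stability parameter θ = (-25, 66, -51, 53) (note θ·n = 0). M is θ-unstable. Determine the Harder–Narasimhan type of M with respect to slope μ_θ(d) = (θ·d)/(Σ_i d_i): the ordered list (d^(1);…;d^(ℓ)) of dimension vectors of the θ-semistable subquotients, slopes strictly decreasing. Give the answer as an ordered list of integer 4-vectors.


Via rank(M_{q-1}∘⋯∘M_p): M ≅ I[1,1], I[1,3], I[1,4]^2, I[3,3].
μ_θ-semistable layers: μ^(1)=53; μ^(2)=15/2; μ^(3)=-25; μ^(4)=-51

((0, 0, 0, 2); (0, 3, 3, 0); (4, 0, 0, 0); (0, 0, 1, 0))


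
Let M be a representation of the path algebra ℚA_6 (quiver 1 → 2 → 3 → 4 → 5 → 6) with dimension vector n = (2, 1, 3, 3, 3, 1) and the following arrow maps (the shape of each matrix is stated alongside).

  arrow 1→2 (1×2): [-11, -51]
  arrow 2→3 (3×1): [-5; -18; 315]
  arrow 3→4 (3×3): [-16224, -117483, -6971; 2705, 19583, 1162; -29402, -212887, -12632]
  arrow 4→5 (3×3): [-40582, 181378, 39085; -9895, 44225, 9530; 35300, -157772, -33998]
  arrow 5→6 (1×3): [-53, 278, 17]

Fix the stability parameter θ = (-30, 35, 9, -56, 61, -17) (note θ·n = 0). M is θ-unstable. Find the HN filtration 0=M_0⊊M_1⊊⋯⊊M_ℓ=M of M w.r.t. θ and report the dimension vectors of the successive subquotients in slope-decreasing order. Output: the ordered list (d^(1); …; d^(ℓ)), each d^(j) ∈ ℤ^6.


Interval decomposition of M: I[1,1], I[1,4], I[3,5], I[3,6], I[5,5].
HN type (ℓ=5): μ^(1)=61; μ^(2)=22; μ^(3)=-4; μ^(4)=-47/2; μ^(5)=-30

((0, 0, 0, 0, 2, 0); (0, 0, 0, 0, 1, 1); (0, 1, 1, 1, 0, 0); (0, 0, 2, 2, 0, 0); (2, 0, 0, 0, 0, 0))


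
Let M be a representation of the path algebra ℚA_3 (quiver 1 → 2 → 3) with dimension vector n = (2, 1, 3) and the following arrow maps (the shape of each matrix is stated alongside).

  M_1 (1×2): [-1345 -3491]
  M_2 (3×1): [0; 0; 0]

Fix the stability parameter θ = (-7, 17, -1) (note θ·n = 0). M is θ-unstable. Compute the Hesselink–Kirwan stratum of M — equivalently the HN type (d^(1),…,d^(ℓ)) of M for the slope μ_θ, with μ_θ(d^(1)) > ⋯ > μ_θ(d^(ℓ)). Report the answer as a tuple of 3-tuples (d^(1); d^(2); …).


Interval decomposition of M: I[1,1], I[1,2], I[3,3]^3.
HN type (ℓ=3): μ^(1)=17; μ^(2)=-1; μ^(3)=-7

((0, 1, 0); (0, 0, 3); (2, 0, 0))


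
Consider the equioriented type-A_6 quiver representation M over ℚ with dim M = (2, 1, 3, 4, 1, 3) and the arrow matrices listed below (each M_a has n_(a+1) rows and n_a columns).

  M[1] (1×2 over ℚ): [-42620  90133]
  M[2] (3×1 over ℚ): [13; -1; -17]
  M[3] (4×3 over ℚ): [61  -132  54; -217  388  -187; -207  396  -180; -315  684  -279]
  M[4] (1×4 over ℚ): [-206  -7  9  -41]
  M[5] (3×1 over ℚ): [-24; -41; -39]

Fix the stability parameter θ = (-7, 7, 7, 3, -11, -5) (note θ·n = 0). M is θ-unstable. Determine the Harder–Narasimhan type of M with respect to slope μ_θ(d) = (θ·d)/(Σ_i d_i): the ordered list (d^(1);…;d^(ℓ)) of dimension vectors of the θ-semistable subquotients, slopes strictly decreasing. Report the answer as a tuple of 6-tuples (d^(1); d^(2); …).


Interval decomposition of M: I[1,1], I[1,6], I[3,3], I[3,4], I[4,4]^2, I[6,6]^2.
HN type (ℓ=6): μ^(1)=7; μ^(2)=5; μ^(3)=3; μ^(4)=1/5; μ^(5)=-5; μ^(6)=-7

((0, 0, 1, 0, 0, 0); (0, 0, 1, 1, 0, 0); (0, 0, 0, 2, 0, 0); (0, 1, 1, 1, 1, 1); (0, 0, 0, 0, 0, 2); (2, 0, 0, 0, 0, 0))


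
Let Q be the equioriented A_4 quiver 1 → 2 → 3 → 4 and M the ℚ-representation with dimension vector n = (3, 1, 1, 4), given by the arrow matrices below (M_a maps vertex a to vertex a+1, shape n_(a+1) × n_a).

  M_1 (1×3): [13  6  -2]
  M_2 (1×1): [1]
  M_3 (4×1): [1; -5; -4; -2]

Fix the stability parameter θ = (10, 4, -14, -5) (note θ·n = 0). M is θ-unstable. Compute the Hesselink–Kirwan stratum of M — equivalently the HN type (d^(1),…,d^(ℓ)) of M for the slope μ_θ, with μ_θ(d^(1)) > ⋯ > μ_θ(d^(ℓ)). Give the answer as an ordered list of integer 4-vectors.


Interval decomposition of M: I[1,1]^2, I[1,4], I[4,4]^3.
HN type (ℓ=3): μ^(1)=10; μ^(2)=-5/4; μ^(3)=-5

((2, 0, 0, 0); (1, 1, 1, 1); (0, 0, 0, 3))


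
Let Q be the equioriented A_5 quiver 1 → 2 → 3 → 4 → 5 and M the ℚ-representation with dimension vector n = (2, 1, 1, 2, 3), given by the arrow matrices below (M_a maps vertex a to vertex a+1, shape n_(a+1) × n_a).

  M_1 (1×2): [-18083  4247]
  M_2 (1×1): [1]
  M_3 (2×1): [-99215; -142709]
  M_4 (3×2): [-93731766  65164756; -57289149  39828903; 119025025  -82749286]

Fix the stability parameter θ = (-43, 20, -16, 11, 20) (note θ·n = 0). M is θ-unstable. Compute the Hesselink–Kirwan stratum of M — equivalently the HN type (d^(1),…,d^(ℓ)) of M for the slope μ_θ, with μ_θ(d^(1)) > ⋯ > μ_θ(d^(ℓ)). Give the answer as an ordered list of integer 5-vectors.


Interval decomposition of M: I[1,1], I[1,5], I[4,5], I[5,5].
HN type (ℓ=4): μ^(1)=20; μ^(2)=11; μ^(3)=2; μ^(4)=-43

((0, 0, 0, 0, 3); (0, 0, 0, 2, 0); (0, 1, 1, 0, 0); (2, 0, 0, 0, 0))


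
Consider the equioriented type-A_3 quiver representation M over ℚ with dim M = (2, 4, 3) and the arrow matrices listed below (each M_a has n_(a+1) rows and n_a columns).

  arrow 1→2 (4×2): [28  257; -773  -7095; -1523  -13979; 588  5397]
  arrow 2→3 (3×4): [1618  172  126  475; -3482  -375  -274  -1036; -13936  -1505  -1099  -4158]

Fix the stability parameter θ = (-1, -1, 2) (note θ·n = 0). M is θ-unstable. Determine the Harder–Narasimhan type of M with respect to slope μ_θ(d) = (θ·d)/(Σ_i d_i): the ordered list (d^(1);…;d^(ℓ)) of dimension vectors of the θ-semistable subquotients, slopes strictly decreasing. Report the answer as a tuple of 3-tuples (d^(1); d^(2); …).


Interval decomposition of M: I[1,3]^2, I[2,2], I[2,3].
HN type (ℓ=2): μ^(1)=2; μ^(2)=-1

((0, 0, 3); (2, 4, 0))


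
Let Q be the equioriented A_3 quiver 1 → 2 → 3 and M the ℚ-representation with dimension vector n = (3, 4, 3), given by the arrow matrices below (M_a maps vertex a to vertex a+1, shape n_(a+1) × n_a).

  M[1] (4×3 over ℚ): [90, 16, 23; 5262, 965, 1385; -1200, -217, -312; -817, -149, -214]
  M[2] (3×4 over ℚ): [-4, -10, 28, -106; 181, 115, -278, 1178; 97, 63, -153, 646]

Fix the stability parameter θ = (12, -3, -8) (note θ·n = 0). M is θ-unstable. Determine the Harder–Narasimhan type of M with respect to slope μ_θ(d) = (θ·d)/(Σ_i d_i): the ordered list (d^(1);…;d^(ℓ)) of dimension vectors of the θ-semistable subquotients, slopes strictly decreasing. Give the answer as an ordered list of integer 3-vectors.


Interval decomposition of M: I[1,3]^3, I[2,2].
HN type (ℓ=2): μ^(1)=1/3; μ^(2)=-3

((3, 3, 3); (0, 1, 0))


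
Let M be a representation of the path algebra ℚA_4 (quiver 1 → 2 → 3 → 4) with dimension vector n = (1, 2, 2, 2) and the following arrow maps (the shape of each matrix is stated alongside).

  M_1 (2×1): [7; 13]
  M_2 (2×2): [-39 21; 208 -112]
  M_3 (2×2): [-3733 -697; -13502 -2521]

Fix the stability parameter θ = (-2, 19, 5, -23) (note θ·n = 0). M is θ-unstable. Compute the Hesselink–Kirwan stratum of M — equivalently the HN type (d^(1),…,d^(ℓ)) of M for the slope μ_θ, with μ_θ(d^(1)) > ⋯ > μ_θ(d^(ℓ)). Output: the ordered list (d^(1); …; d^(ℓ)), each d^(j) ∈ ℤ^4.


Via rank(M_{q-1}∘⋯∘M_p): M ≅ I[1,2], I[2,4], I[3,4].
μ_θ-semistable layers: μ^(1)=19; μ^(2)=1/3; μ^(3)=-2; μ^(4)=-9

((0, 1, 0, 0); (0, 1, 1, 1); (1, 0, 0, 0); (0, 0, 1, 1))


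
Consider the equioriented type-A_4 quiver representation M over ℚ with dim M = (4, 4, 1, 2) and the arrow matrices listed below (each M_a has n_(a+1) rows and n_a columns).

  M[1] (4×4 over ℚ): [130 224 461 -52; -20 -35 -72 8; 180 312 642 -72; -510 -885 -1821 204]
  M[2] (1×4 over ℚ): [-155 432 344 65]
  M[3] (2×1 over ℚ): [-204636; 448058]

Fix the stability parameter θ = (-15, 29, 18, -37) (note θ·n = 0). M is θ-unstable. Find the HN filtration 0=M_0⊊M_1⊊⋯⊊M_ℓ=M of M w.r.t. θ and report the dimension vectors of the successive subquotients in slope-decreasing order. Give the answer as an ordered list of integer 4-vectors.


Interval decomposition of M: I[1,1]^2, I[1,2], I[1,4], I[2,2]^2, I[4,4].
HN type (ℓ=4): μ^(1)=29; μ^(2)=10/3; μ^(3)=-15; μ^(4)=-37

((0, 3, 0, 0); (0, 1, 1, 1); (4, 0, 0, 0); (0, 0, 0, 1))


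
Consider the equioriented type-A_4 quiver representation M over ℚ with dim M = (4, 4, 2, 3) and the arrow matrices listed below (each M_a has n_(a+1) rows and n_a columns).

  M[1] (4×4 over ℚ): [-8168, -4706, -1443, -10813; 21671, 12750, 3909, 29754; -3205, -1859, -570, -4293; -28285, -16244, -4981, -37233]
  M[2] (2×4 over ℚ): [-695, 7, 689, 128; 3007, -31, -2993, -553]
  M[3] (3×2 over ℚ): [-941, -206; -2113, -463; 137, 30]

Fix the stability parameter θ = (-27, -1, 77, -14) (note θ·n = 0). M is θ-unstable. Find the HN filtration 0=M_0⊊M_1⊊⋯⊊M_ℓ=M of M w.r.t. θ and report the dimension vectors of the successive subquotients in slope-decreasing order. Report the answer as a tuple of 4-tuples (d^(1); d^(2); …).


Via rank(M_{q-1}∘⋯∘M_p): M ≅ I[1,2]^2, I[1,4]^2, I[4,4].
μ_θ-semistable layers: μ^(1)=63/2; μ^(2)=-1; μ^(3)=-14; μ^(4)=-27

((0, 0, 2, 2); (0, 4, 0, 0); (0, 0, 0, 1); (4, 0, 0, 0))


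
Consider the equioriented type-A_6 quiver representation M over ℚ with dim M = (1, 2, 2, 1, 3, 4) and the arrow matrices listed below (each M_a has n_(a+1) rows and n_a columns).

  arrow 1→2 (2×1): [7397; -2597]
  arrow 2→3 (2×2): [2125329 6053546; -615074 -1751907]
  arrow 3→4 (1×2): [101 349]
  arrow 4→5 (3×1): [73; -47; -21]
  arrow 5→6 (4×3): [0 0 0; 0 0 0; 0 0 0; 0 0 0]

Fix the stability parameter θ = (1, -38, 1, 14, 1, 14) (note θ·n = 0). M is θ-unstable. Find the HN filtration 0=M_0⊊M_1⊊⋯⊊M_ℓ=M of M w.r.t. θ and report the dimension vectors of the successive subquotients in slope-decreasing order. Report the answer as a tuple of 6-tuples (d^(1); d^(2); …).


Via rank(M_{q-1}∘⋯∘M_p): M ≅ I[1,3], I[2,5], I[5,5]^2, I[6,6]^4.
μ_θ-semistable layers: μ^(1)=14; μ^(2)=15/2; μ^(3)=1; μ^(4)=-37/2; μ^(5)=-38

((0, 0, 0, 0, 0, 4); (0, 0, 0, 1, 1, 0); (0, 0, 2, 0, 2, 0); (1, 1, 0, 0, 0, 0); (0, 1, 0, 0, 0, 0))


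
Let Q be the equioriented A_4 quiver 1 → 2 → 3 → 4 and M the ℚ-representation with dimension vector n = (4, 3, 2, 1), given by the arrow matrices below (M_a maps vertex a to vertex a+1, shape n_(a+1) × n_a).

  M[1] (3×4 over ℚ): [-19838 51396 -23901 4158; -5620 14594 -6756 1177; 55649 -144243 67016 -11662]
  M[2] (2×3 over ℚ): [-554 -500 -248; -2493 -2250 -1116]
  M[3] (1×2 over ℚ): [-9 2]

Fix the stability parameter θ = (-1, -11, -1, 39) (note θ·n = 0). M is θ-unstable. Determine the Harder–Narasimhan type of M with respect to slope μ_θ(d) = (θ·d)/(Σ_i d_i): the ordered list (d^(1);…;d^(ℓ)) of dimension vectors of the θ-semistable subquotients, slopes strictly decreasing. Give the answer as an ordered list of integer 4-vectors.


Via rank(M_{q-1}∘⋯∘M_p): M ≅ I[1,1], I[1,2]^2, I[1,3], I[3,4].
μ_θ-semistable layers: μ^(1)=39; μ^(2)=-1; μ^(3)=-6

((0, 0, 0, 1); (1, 0, 2, 0); (3, 3, 0, 0))


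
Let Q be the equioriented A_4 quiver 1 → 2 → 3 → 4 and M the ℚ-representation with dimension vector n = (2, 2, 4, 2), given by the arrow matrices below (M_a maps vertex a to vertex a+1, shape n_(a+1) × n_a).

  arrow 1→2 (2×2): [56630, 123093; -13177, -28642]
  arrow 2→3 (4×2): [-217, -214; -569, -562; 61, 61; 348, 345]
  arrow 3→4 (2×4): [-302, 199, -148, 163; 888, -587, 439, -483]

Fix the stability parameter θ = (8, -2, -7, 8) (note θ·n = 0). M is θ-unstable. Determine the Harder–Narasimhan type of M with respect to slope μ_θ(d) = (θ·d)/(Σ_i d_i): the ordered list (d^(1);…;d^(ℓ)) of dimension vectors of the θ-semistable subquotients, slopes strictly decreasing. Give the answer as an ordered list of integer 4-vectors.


Barcode: M ≅ I[1,3], I[1,4], I[3,3], I[3,4]. HN layers by μ_θ (3 steps, strictly decreasing):
  μ^(1)=8; μ^(2)=-1/3; μ^(3)=-7

((0, 0, 0, 2); (2, 2, 2, 0); (0, 0, 2, 0))


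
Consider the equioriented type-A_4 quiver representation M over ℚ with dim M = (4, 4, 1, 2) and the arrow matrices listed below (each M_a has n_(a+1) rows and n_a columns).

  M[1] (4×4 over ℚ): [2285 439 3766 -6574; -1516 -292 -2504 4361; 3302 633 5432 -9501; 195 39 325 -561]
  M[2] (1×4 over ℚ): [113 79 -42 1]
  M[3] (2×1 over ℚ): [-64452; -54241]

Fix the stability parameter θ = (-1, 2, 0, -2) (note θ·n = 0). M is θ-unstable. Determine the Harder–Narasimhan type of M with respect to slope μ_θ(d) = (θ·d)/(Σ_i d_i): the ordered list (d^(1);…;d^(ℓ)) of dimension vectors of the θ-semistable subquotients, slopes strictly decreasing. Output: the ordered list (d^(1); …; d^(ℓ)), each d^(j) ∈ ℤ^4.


Interval decomposition of M: I[1,2]^3, I[1,4], I[4,4].
HN type (ℓ=4): μ^(1)=2; μ^(2)=0; μ^(3)=-1; μ^(4)=-2

((0, 3, 0, 0); (0, 1, 1, 1); (4, 0, 0, 0); (0, 0, 0, 1))


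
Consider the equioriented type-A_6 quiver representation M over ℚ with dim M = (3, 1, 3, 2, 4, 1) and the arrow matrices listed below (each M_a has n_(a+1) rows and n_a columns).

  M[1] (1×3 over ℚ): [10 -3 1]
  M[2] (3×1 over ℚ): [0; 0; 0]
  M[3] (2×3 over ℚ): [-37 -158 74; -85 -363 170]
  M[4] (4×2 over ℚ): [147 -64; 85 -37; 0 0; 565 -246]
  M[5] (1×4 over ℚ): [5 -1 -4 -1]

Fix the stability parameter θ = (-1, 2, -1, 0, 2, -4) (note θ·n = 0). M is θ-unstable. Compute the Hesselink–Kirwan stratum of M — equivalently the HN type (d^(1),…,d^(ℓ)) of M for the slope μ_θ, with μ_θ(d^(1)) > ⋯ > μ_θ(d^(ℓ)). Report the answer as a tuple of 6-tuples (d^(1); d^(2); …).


Interval decomposition of M: I[1,1]^2, I[1,2], I[3,3], I[3,5], I[3,6], I[5,5]^2.
HN type (ℓ=4): μ^(1)=2; μ^(2)=0; μ^(3)=-2/3; μ^(4)=-1

((0, 1, 0, 0, 3, 0); (0, 0, 0, 1, 0, 0); (0, 0, 0, 1, 1, 1); (3, 0, 3, 0, 0, 0))


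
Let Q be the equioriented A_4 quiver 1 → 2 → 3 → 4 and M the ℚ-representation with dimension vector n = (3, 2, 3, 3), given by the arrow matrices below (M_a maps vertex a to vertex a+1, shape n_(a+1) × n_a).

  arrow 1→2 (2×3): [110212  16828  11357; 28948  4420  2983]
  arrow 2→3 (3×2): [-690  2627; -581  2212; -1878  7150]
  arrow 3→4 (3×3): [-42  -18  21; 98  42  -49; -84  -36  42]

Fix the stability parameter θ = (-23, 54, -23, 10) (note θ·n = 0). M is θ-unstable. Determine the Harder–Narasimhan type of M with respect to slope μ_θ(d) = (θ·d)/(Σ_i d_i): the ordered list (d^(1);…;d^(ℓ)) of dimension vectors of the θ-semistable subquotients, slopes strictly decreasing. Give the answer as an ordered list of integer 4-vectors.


Interval decomposition of M: I[1,1], I[1,3]^2, I[3,4], I[4,4]^2.
HN type (ℓ=3): μ^(1)=31/2; μ^(2)=10; μ^(3)=-23

((0, 2, 2, 0); (0, 0, 0, 3); (3, 0, 1, 0))


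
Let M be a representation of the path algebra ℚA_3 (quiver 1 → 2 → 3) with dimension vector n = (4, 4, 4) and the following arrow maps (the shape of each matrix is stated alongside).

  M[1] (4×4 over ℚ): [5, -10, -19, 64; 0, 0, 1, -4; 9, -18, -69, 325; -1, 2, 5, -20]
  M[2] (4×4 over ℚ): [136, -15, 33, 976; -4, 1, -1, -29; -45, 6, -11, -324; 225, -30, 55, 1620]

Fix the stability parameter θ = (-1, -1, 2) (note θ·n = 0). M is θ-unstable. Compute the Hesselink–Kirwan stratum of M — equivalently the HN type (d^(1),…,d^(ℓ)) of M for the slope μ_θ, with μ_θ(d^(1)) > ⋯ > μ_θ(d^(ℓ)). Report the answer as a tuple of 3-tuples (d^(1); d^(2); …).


Barcode: M ≅ I[1,1], I[1,3]^3, I[2,2], I[3,3]. HN layers by μ_θ (2 steps, strictly decreasing):
  μ^(1)=2; μ^(2)=-1

((0, 0, 4); (4, 4, 0))


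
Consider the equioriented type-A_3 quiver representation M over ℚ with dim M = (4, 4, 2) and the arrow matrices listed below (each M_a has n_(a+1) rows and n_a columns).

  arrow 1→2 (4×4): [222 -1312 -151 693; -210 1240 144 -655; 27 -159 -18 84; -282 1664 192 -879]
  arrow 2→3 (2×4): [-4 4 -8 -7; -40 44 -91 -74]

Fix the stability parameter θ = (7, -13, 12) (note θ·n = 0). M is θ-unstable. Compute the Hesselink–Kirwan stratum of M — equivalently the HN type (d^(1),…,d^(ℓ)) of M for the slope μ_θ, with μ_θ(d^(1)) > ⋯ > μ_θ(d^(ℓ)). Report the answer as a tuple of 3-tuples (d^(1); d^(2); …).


Interval decomposition of M: I[1,1], I[1,2], I[1,3]^2, I[2,2].
HN type (ℓ=4): μ^(1)=12; μ^(2)=7; μ^(3)=-3; μ^(4)=-13

((0, 0, 2); (1, 0, 0); (3, 3, 0); (0, 1, 0))


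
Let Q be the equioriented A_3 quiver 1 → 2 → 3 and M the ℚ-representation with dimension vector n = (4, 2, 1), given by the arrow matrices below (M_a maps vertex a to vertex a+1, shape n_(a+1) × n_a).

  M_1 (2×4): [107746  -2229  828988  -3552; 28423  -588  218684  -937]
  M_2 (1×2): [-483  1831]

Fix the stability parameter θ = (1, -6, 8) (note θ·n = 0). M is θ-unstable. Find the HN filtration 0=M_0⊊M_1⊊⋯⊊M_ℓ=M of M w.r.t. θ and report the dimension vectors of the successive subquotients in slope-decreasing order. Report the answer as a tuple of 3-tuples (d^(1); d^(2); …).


Via rank(M_{q-1}∘⋯∘M_p): M ≅ I[1,1]^2, I[1,2], I[1,3].
μ_θ-semistable layers: μ^(1)=8; μ^(2)=1; μ^(3)=-5/2

((0, 0, 1); (2, 0, 0); (2, 2, 0))


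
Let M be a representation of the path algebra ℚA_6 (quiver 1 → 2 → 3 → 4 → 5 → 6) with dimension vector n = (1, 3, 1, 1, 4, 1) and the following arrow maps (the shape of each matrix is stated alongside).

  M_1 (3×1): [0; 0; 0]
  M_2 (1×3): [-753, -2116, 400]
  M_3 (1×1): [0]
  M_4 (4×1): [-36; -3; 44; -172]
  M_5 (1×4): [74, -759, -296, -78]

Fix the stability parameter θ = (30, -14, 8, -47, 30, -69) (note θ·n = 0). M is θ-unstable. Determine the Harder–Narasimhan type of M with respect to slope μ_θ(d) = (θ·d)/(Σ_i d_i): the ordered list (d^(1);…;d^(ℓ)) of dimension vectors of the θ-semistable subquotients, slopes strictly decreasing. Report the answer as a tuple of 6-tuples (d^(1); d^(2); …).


Interval decomposition of M: I[1,1], I[2,2]^2, I[2,3], I[4,6], I[5,5]^3.
HN type (ℓ=5): μ^(1)=30; μ^(2)=8; μ^(3)=-14; μ^(4)=-39/2; μ^(5)=-47

((1, 0, 0, 0, 3, 0); (0, 0, 1, 0, 0, 0); (0, 3, 0, 0, 0, 0); (0, 0, 0, 0, 1, 1); (0, 0, 0, 1, 0, 0))


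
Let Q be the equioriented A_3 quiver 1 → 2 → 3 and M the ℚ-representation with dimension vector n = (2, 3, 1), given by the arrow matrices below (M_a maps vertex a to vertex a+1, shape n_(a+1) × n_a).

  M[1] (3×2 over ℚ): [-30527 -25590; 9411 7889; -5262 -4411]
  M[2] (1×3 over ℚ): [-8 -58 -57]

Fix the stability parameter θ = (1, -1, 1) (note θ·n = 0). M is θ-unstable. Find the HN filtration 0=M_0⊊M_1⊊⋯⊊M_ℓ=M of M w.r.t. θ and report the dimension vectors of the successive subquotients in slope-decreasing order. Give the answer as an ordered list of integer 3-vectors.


Interval decomposition of M: I[1,2], I[1,3], I[2,2].
HN type (ℓ=3): μ^(1)=1; μ^(2)=0; μ^(3)=-1

((0, 0, 1); (2, 2, 0); (0, 1, 0))


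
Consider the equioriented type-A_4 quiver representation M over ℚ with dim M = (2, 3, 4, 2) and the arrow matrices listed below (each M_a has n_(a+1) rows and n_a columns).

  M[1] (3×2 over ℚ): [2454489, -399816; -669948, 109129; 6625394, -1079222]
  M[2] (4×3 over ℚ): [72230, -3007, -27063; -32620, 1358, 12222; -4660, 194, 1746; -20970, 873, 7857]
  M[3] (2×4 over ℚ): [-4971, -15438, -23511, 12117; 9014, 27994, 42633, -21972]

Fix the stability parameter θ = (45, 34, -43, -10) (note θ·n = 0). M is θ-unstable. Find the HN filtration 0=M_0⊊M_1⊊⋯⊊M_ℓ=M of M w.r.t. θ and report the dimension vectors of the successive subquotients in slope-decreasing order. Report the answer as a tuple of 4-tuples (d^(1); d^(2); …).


Interval decomposition of M: I[1,2], I[1,3], I[2,2], I[3,3], I[3,4]^2.
HN type (ℓ=5): μ^(1)=79/2; μ^(2)=34; μ^(3)=12; μ^(4)=-10; μ^(5)=-43

((1, 1, 0, 0); (0, 1, 0, 0); (1, 1, 1, 0); (0, 0, 0, 2); (0, 0, 3, 0))


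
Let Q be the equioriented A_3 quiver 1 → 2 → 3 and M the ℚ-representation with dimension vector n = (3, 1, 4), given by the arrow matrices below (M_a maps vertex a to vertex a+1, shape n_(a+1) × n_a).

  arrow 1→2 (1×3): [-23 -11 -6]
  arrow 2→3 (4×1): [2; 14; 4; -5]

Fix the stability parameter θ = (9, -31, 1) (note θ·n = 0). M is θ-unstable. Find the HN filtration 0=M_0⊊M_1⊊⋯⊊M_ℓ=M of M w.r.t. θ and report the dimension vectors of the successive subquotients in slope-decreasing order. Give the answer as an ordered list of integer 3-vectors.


Interval decomposition of M: I[1,1]^2, I[1,3], I[3,3]^3.
HN type (ℓ=3): μ^(1)=9; μ^(2)=1; μ^(3)=-11

((2, 0, 0); (0, 0, 4); (1, 1, 0))


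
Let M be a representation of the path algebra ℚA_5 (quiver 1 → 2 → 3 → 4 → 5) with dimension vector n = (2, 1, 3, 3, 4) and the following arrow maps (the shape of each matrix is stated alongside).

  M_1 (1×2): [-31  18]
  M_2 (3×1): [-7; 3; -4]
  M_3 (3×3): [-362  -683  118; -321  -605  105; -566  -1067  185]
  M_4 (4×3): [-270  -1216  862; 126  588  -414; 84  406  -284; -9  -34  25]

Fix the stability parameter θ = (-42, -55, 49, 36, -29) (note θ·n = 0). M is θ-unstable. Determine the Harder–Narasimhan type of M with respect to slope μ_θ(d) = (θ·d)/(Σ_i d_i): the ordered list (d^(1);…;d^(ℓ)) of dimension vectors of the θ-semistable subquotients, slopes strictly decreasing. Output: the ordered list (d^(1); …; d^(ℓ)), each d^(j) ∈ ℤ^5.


Interval decomposition of M: I[1,1], I[1,4], I[3,5]^2, I[5,5]^2.
HN type (ℓ=5): μ^(1)=85/2; μ^(2)=56/3; μ^(3)=-29; μ^(4)=-42; μ^(5)=-97/2

((0, 0, 1, 1, 0); (0, 0, 2, 2, 2); (0, 0, 0, 0, 2); (1, 0, 0, 0, 0); (1, 1, 0, 0, 0))


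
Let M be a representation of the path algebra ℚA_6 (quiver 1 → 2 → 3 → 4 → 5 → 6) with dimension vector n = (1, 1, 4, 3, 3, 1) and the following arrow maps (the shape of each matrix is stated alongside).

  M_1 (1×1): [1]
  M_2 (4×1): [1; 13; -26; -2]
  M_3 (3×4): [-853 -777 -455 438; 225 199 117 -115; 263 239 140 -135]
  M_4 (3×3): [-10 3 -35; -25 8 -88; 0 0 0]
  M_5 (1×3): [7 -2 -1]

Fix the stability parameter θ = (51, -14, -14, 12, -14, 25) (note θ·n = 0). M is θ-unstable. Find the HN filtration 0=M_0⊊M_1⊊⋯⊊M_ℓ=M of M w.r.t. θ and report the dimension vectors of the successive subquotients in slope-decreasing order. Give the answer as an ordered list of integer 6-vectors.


Interval decomposition of M: I[1,3], I[3,4], I[3,5], I[3,6], I[5,5].
HN type (ℓ=5): μ^(1)=25; μ^(2)=12; μ^(3)=23/3; μ^(4)=-1; μ^(5)=-14

((0, 0, 0, 0, 0, 1); (0, 0, 0, 1, 0, 0); (1, 1, 1, 0, 0, 0); (0, 0, 0, 2, 2, 0); (0, 0, 3, 0, 1, 0))


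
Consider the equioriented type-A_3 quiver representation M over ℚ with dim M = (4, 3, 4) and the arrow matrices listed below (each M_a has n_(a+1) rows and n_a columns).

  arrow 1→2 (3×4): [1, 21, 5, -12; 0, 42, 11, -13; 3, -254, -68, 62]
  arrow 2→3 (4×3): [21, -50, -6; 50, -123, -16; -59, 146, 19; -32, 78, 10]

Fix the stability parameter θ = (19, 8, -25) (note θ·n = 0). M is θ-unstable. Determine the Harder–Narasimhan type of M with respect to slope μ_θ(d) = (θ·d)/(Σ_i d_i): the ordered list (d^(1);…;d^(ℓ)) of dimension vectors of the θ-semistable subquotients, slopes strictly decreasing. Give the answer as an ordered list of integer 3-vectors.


Via rank(M_{q-1}∘⋯∘M_p): M ≅ I[1,1], I[1,3]^3, I[3,3].
μ_θ-semistable layers: μ^(1)=19; μ^(2)=2/3; μ^(3)=-25

((1, 0, 0); (3, 3, 3); (0, 0, 1))


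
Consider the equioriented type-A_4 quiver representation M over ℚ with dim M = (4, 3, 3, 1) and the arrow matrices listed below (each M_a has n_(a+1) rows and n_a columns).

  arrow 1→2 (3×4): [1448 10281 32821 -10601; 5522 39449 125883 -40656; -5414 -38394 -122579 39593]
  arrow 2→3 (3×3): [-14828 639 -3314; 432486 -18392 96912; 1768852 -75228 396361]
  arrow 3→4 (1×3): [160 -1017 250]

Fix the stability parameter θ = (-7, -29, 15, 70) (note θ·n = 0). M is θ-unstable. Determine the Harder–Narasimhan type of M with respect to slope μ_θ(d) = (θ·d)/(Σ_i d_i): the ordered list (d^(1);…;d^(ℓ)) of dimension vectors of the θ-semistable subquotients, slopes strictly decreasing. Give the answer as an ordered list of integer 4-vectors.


Via rank(M_{q-1}∘⋯∘M_p): M ≅ I[1,1], I[1,3]^2, I[1,4].
μ_θ-semistable layers: μ^(1)=70; μ^(2)=15; μ^(3)=-7; μ^(4)=-18

((0, 0, 0, 1); (0, 0, 3, 0); (1, 0, 0, 0); (3, 3, 0, 0))


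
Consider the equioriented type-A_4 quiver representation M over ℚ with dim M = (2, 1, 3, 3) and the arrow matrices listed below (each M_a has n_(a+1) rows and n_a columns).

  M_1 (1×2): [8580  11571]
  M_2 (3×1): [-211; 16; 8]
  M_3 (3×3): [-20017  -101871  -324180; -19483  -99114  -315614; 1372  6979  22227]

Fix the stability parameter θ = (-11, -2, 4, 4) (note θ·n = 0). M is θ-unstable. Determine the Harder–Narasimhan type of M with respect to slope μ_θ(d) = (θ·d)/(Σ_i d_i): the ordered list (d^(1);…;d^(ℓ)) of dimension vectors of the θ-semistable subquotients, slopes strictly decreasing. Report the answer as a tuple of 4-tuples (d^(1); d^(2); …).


Via rank(M_{q-1}∘⋯∘M_p): M ≅ I[1,1], I[1,4], I[3,4]^2.
μ_θ-semistable layers: μ^(1)=4; μ^(2)=-2; μ^(3)=-11

((0, 0, 3, 3); (0, 1, 0, 0); (2, 0, 0, 0))


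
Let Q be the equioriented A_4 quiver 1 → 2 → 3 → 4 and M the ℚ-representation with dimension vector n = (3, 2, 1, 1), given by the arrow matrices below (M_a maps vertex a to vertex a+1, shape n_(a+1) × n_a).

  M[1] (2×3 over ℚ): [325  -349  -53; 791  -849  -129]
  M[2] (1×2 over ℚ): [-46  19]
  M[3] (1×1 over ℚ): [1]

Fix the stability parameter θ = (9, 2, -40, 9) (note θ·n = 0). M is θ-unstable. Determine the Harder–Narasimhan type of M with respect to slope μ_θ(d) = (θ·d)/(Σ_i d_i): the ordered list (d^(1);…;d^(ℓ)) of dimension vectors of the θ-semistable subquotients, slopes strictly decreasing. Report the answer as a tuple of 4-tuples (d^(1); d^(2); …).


Interval decomposition of M: I[1,1], I[1,2], I[1,4].
HN type (ℓ=3): μ^(1)=9; μ^(2)=11/2; μ^(3)=-29/3

((1, 0, 0, 1); (1, 1, 0, 0); (1, 1, 1, 0))


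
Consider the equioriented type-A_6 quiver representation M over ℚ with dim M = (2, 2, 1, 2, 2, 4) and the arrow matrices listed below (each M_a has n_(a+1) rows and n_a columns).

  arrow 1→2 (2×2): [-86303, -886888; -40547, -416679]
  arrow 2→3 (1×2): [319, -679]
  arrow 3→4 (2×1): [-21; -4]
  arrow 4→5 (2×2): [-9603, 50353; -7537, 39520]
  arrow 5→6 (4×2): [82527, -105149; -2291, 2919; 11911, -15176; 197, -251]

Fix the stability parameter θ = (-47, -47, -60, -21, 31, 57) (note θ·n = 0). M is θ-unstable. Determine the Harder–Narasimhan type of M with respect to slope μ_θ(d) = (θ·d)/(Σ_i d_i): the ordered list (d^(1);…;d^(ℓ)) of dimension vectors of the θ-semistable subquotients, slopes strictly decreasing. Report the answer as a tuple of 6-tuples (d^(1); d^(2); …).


Barcode: M ≅ I[1,2], I[1,6], I[4,6], I[6,6]^2. HN layers by μ_θ (5 steps, strictly decreasing):
  μ^(1)=57; μ^(2)=31; μ^(3)=-21; μ^(4)=-47; μ^(5)=-154/3

((0, 0, 0, 0, 0, 4); (0, 0, 0, 0, 2, 0); (0, 0, 0, 2, 0, 0); (1, 1, 0, 0, 0, 0); (1, 1, 1, 0, 0, 0))


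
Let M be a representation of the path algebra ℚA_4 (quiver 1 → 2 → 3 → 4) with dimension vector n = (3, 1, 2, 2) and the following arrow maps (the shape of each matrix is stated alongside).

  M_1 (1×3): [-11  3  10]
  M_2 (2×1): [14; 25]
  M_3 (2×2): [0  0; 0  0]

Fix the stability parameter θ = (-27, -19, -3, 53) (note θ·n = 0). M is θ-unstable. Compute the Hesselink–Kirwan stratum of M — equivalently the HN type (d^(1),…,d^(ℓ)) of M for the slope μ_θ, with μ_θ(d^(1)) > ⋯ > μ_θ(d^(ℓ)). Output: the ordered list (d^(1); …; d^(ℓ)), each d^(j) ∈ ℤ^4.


Interval decomposition of M: I[1,1]^2, I[1,3], I[3,3], I[4,4]^2.
HN type (ℓ=4): μ^(1)=53; μ^(2)=-3; μ^(3)=-19; μ^(4)=-27

((0, 0, 0, 2); (0, 0, 2, 0); (0, 1, 0, 0); (3, 0, 0, 0))


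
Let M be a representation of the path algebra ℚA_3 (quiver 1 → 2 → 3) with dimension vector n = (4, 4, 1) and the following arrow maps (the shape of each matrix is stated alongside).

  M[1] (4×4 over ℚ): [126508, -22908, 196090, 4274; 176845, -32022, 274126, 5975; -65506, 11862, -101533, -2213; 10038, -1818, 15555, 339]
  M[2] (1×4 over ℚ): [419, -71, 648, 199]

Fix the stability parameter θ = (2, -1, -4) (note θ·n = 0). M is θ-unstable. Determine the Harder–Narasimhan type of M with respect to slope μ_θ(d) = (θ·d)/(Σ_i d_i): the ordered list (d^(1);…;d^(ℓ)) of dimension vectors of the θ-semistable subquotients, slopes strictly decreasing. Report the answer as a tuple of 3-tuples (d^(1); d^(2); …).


Via rank(M_{q-1}∘⋯∘M_p): M ≅ I[1,1]^2, I[1,2], I[1,3], I[2,2]^2.
μ_θ-semistable layers: μ^(1)=2; μ^(2)=1/2; μ^(3)=-1

((2, 0, 0); (1, 1, 0); (1, 3, 1))


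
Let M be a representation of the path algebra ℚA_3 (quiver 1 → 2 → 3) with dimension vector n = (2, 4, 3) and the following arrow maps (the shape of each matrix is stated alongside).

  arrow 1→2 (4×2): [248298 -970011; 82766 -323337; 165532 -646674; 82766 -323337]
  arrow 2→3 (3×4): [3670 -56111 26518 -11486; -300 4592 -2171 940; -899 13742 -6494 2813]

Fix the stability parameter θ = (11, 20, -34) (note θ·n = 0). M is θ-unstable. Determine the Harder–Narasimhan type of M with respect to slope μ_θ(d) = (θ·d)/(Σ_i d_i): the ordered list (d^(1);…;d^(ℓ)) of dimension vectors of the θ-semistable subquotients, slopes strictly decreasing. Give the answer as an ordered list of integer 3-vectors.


Via rank(M_{q-1}∘⋯∘M_p): M ≅ I[1,1], I[1,3], I[2,2], I[2,3]^2.
μ_θ-semistable layers: μ^(1)=20; μ^(2)=11; μ^(3)=-1; μ^(4)=-7

((0, 1, 0); (1, 0, 0); (1, 1, 1); (0, 2, 2))


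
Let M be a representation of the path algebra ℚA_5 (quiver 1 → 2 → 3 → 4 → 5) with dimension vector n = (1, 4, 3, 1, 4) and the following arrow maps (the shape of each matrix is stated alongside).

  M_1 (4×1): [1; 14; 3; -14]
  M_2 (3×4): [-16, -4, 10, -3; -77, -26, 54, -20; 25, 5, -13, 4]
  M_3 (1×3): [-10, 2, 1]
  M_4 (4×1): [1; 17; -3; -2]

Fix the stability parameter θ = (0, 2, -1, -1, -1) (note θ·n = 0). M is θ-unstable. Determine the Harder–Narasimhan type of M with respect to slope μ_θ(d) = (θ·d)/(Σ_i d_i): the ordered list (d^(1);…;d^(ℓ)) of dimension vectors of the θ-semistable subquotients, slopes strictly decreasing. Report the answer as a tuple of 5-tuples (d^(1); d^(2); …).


Interval decomposition of M: I[1,5], I[2,2], I[2,3]^2, I[5,5]^3.
HN type (ℓ=4): μ^(1)=2; μ^(2)=1/2; μ^(3)=-1/5; μ^(4)=-1

((0, 1, 0, 0, 0); (0, 2, 2, 0, 0); (1, 1, 1, 1, 1); (0, 0, 0, 0, 3))


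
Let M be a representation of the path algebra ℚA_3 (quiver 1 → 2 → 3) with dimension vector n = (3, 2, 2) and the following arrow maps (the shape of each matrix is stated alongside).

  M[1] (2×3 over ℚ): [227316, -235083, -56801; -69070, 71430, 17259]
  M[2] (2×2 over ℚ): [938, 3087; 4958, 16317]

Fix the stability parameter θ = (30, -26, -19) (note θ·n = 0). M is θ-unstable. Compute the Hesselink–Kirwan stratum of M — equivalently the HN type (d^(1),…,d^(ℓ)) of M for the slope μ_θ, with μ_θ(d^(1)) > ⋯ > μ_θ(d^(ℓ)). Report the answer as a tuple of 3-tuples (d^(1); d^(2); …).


Barcode: M ≅ I[1,1], I[1,2], I[1,3], I[3,3]. HN layers by μ_θ (4 steps, strictly decreasing):
  μ^(1)=30; μ^(2)=2; μ^(3)=-5; μ^(4)=-19

((1, 0, 0); (1, 1, 0); (1, 1, 1); (0, 0, 1))


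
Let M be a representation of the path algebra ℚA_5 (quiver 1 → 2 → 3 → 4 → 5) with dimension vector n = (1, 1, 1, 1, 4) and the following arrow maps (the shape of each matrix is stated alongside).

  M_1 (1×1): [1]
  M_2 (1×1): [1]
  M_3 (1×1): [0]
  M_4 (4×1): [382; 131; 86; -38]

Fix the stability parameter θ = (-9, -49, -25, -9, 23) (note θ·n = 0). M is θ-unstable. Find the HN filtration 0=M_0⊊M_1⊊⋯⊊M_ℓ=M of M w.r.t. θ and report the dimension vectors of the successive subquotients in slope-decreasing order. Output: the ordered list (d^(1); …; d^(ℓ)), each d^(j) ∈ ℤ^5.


Interval decomposition of M: I[1,3], I[4,5], I[5,5]^3.
HN type (ℓ=4): μ^(1)=23; μ^(2)=-9; μ^(3)=-25; μ^(4)=-29

((0, 0, 0, 0, 4); (0, 0, 0, 1, 0); (0, 0, 1, 0, 0); (1, 1, 0, 0, 0))


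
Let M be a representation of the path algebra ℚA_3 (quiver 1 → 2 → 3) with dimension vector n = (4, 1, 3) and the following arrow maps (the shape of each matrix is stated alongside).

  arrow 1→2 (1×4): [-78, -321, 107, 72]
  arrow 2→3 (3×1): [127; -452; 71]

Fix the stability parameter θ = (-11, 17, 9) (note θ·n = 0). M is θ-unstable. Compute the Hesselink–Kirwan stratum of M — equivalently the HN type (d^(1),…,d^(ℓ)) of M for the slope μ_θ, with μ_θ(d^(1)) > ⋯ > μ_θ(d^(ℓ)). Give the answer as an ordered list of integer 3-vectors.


Interval decomposition of M: I[1,1]^3, I[1,3], I[3,3]^2.
HN type (ℓ=3): μ^(1)=13; μ^(2)=9; μ^(3)=-11

((0, 1, 1); (0, 0, 2); (4, 0, 0))


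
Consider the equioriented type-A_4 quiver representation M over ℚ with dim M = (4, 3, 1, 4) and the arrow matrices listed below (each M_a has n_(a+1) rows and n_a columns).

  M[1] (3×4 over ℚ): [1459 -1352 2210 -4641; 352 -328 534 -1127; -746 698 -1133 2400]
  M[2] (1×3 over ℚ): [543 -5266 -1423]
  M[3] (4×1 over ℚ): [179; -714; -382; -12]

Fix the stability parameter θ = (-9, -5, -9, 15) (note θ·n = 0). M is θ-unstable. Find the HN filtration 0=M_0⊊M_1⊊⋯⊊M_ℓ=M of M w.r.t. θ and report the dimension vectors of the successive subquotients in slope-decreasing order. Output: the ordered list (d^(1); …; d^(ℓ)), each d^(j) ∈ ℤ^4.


Interval decomposition of M: I[1,1], I[1,2]^2, I[1,4], I[4,4]^3.
HN type (ℓ=4): μ^(1)=15; μ^(2)=-5; μ^(3)=-7; μ^(4)=-9

((0, 0, 0, 4); (0, 2, 0, 0); (0, 1, 1, 0); (4, 0, 0, 0))


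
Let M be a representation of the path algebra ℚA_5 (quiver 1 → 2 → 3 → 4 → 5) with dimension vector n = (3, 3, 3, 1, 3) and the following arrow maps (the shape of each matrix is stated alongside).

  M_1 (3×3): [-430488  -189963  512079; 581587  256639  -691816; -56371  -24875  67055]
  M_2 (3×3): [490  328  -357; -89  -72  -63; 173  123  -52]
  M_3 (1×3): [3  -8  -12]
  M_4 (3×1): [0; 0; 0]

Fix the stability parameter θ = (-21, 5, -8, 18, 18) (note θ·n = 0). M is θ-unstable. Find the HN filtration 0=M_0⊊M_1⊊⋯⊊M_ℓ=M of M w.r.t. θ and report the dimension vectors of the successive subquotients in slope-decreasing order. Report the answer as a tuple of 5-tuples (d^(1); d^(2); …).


Via rank(M_{q-1}∘⋯∘M_p): M ≅ I[1,3]^2, I[1,4], I[5,5]^3.
μ_θ-semistable layers: μ^(1)=18; μ^(2)=-3/2; μ^(3)=-21

((0, 0, 0, 1, 3); (0, 3, 3, 0, 0); (3, 0, 0, 0, 0))


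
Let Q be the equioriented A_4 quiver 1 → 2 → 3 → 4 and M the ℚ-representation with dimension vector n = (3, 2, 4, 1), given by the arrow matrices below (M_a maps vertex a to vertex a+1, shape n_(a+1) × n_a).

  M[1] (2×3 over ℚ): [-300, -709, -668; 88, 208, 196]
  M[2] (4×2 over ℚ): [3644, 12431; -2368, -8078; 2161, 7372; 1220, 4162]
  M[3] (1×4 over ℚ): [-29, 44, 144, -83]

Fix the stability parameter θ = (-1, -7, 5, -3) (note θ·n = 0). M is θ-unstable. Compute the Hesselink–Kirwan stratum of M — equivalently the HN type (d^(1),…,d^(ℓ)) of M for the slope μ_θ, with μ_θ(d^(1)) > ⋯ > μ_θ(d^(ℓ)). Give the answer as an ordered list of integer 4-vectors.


Interval decomposition of M: I[1,1], I[1,3], I[1,4], I[3,3]^2.
HN type (ℓ=4): μ^(1)=5; μ^(2)=1; μ^(3)=-1; μ^(4)=-4

((0, 0, 3, 0); (0, 0, 1, 1); (1, 0, 0, 0); (2, 2, 0, 0))
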